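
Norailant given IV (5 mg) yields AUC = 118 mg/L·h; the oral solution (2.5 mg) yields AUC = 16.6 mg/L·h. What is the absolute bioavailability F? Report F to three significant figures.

F = 0.281

F = (AUC_ev / D_ev) / (AUC_iv / D_iv)
  = (16.6/2.5) / (118/5)
  = 6.64 / 23.6 = 0.2814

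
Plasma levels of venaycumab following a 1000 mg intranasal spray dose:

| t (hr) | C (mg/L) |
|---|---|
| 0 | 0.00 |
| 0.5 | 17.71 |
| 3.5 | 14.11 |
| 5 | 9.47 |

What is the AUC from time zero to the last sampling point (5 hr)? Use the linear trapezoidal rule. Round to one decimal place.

AUC = 69.8 mg/L·hr

Trapezoidal AUC_0→5:
  [0→0.5]: (0.00+17.71)/2 × 0.5 = 4.4275
  [0.5→3.5]: (17.71+14.11)/2 × 3 = 47.73
  [3.5→5]: (14.11+9.47)/2 × 1.5 = 17.685
  Sum = 69.8425 mg/L·hr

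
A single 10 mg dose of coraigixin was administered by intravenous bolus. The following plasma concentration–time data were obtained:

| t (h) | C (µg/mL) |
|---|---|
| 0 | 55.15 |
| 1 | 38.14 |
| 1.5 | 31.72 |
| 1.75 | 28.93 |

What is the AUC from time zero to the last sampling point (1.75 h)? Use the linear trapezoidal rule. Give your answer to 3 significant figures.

AUC = 71.7 µg/mL·h

Trapezoidal AUC_0→1.75:
  [0→1]: (55.15+38.14)/2 × 1 = 46.645
  [1→1.5]: (38.14+31.72)/2 × 0.5 = 17.465
  [1.5→1.75]: (31.72+28.93)/2 × 0.25 = 7.58125
  Sum = 71.69125 µg/mL·h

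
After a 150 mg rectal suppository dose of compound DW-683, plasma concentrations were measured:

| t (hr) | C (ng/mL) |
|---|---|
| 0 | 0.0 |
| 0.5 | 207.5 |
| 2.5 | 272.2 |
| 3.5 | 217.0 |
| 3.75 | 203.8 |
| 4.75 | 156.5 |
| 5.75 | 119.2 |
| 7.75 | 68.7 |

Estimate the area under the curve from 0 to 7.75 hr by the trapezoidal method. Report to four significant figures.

Trapezoidal AUC_0→7.75:
  [0→0.5]: (0.0+207.5)/2 × 0.5 = 51.875
  [0.5→2.5]: (207.5+272.2)/2 × 2 = 479.7
  [2.5→3.5]: (272.2+217.0)/2 × 1 = 244.6
  [3.5→3.75]: (217.0+203.8)/2 × 0.25 = 52.6
  [3.75→4.75]: (203.8+156.5)/2 × 1 = 180.15
  [4.75→5.75]: (156.5+119.2)/2 × 1 = 137.85
  [5.75→7.75]: (119.2+68.7)/2 × 2 = 187.9
  Sum = 1334.675 ng/mL·hr

AUC = 1335 ng/mL·hr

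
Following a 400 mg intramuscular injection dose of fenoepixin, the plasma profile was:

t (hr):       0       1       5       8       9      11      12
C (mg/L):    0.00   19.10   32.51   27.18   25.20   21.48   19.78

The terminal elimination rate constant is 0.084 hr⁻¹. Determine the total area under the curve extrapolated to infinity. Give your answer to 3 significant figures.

AUC = 531 mg/L·hr

Trapezoidal AUC_0→12:
  [0→1]: (0.00+19.10)/2 × 1 = 9.55
  [1→5]: (19.10+32.51)/2 × 4 = 103.22
  [5→8]: (32.51+27.18)/2 × 3 = 89.535
  [8→9]: (27.18+25.20)/2 × 1 = 26.19
  [9→11]: (25.20+21.48)/2 × 2 = 46.68
  [11→12]: (21.48+19.78)/2 × 1 = 20.63
  Sum = 295.805 mg/L·hr
Extrapolated tail: C_last / k_e = 19.78 / 0.084 = 235.476
AUC_0→∞ = 295.805 + 235.476 = 531.281 mg/L·hr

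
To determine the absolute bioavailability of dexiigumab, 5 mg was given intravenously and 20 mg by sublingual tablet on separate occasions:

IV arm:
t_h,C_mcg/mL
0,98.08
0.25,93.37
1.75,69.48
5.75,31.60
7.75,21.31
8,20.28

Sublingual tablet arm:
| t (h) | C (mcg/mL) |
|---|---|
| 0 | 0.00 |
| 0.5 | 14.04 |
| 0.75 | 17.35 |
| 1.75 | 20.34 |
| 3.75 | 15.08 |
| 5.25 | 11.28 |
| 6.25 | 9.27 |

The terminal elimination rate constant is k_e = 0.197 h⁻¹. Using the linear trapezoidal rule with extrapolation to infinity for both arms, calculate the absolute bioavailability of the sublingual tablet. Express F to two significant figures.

Trapezoidal AUC_0→8 (IV):
  [0→0.25]: (98.08+93.37)/2 × 0.25 = 23.93125
  [0.25→1.75]: (93.37+69.48)/2 × 1.5 = 122.1375
  [1.75→5.75]: (69.48+31.60)/2 × 4 = 202.16
  [5.75→7.75]: (31.60+21.31)/2 × 2 = 52.91
  [7.75→8]: (21.31+20.28)/2 × 0.25 = 5.19875
  Sum = 406.3375 mcg/mL·h
IV tail: 20.28/0.197 = 102.944; AUC_iv,0→∞ = 406.3375 + 102.944 = 509.2815 mcg/mL·h
Trapezoidal AUC_0→6.25 (sublingual tablet):
  [0→0.5]: (0.00+14.04)/2 × 0.5 = 3.51
  [0.5→0.75]: (14.04+17.35)/2 × 0.25 = 3.92375
  [0.75→1.75]: (17.35+20.34)/2 × 1 = 18.845
  [1.75→3.75]: (20.34+15.08)/2 × 2 = 35.42
  [3.75→5.25]: (15.08+11.28)/2 × 1.5 = 19.77
  [5.25→6.25]: (11.28+9.27)/2 × 1 = 10.275
  Sum = 91.74375 mcg/mL·h
sublingual tablet tail: 9.27/0.197 = 47.056; AUC_ev,0→∞ = 91.74375 + 47.056 = 138.79975 mcg/mL·h
F = (AUC_ev/D_ev)/(AUC_iv/D_iv) = (138.79975/20)/(509.2815/5) = 6.9399875/101.8563 = 0.0681

F = 0.068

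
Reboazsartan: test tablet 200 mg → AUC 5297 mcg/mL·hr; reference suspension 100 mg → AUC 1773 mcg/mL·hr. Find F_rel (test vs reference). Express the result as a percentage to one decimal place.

F_rel = (AUC_test/D_test) / (AUC_ref/D_ref)
      = (5297/200) / (1773/100)
      = 26.485 / 17.73 = 1.4938 = 149.38%

F_rel = 149.4%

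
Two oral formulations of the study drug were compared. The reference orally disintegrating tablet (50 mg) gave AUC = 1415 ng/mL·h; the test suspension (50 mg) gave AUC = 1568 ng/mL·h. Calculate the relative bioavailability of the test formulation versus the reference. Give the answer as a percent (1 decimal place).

F_rel = (AUC_test/D_test) / (AUC_ref/D_ref)
      = (1568/50) / (1415/50)
      = 31.36 / 28.3 = 1.1081 = 110.81%

F_rel = 110.8%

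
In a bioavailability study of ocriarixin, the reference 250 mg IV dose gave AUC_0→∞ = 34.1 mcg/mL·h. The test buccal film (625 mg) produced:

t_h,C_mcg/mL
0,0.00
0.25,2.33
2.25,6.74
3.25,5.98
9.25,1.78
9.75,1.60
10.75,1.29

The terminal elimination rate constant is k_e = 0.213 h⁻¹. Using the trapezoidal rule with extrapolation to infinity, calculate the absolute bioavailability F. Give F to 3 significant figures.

Trapezoidal AUC_0→10.75 (buccal film):
  [0→0.25]: (0.00+2.33)/2 × 0.25 = 0.29125
  [0.25→2.25]: (2.33+6.74)/2 × 2 = 9.07
  [2.25→3.25]: (6.74+5.98)/2 × 1 = 6.36
  [3.25→9.25]: (5.98+1.78)/2 × 6 = 23.28
  [9.25→9.75]: (1.78+1.60)/2 × 0.5 = 0.845
  [9.75→10.75]: (1.60+1.29)/2 × 1 = 1.445
  Sum = 41.29125 mcg/mL·h
Tail: C_last/k_e = 1.29/0.213 = 6.056
AUC_0→∞ (buccal film) = 41.29125 + 6.056 = 47.34725 mcg/mL·h
F = (AUC_ev/D_ev)/(AUC_iv/D_iv) = (47.34725/625)/(34.1/250) = 0.0757556/0.1364 = 0.5554

F = 0.555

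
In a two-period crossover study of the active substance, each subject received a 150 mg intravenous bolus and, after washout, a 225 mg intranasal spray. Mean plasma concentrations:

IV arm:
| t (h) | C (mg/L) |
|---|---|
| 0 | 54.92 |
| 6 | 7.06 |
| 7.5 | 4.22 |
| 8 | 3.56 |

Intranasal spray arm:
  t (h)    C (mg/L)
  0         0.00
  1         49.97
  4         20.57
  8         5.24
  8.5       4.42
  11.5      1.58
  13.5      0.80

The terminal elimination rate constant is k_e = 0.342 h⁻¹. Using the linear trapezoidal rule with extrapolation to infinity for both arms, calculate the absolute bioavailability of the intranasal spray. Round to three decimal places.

F = 0.640

Trapezoidal AUC_0→8 (IV):
  [0→6]: (54.92+7.06)/2 × 6 = 185.94
  [6→7.5]: (7.06+4.22)/2 × 1.5 = 8.46
  [7.5→8]: (4.22+3.56)/2 × 0.5 = 1.945
  Sum = 196.345 mg/L·h
IV tail: 3.56/0.342 = 10.409; AUC_iv,0→∞ = 196.345 + 10.409 = 206.754 mg/L·h
Trapezoidal AUC_0→13.5 (intranasal spray):
  [0→1]: (0.00+49.97)/2 × 1 = 24.985
  [1→4]: (49.97+20.57)/2 × 3 = 105.81
  [4→8]: (20.57+5.24)/2 × 4 = 51.62
  [8→8.5]: (5.24+4.42)/2 × 0.5 = 2.415
  [8.5→11.5]: (4.42+1.58)/2 × 3 = 9.0
  [11.5→13.5]: (1.58+0.80)/2 × 2 = 2.38
  Sum = 196.21 mg/L·h
intranasal spray tail: 0.80/0.342 = 2.339; AUC_ev,0→∞ = 196.21 + 2.339 = 198.549 mg/L·h
F = (AUC_ev/D_ev)/(AUC_iv/D_iv) = (198.549/225)/(206.754/150) = 0.88244/1.37836 = 0.6402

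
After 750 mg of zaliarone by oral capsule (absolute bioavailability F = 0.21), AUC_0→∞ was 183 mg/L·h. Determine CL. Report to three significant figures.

CL = F × Dose / AUC_0→∞
   = 0.21 × 750 / 183 = 0.860656 L/h

CL = 0.861 L/h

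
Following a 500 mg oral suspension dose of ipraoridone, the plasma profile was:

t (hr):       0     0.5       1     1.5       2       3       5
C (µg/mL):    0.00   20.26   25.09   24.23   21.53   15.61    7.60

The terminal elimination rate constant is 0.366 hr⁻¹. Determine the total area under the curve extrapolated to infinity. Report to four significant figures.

AUC = 102.7 µg/mL·hr

Trapezoidal AUC_0→5:
  [0→0.5]: (0.00+20.26)/2 × 0.5 = 5.065
  [0.5→1]: (20.26+25.09)/2 × 0.5 = 11.3375
  [1→1.5]: (25.09+24.23)/2 × 0.5 = 12.33
  [1.5→2]: (24.23+21.53)/2 × 0.5 = 11.44
  [2→3]: (21.53+15.61)/2 × 1 = 18.57
  [3→5]: (15.61+7.60)/2 × 2 = 23.21
  Sum = 81.9525 µg/mL·hr
Extrapolated tail: C_last / k_e = 7.60 / 0.366 = 20.765
AUC_0→∞ = 81.9525 + 20.765 = 102.7175 µg/mL·hr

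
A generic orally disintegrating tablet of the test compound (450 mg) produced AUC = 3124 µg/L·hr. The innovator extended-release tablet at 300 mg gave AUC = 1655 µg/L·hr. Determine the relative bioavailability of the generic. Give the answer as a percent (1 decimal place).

F_rel = (AUC_test/D_test) / (AUC_ref/D_ref)
      = (3124/450) / (1655/300)
      = 6.94222 / 5.51667 = 1.2584 = 125.84%

F_rel = 125.8%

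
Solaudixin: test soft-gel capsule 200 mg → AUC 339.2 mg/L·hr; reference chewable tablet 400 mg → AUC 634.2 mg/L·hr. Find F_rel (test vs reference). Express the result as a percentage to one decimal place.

F_rel = 107.0%

F_rel = (AUC_test/D_test) / (AUC_ref/D_ref)
      = (339.2/200) / (634.2/400)
      = 1.696 / 1.5855 = 1.0697 = 106.97%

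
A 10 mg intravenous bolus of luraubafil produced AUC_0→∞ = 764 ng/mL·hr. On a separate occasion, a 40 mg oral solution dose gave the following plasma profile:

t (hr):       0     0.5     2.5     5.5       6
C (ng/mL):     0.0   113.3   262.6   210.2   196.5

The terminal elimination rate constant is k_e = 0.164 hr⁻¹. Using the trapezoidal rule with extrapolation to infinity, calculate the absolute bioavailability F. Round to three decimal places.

Trapezoidal AUC_0→6 (oral solution):
  [0→0.5]: (0.0+113.3)/2 × 0.5 = 28.325
  [0.5→2.5]: (113.3+262.6)/2 × 2 = 375.9
  [2.5→5.5]: (262.6+210.2)/2 × 3 = 709.2
  [5.5→6]: (210.2+196.5)/2 × 0.5 = 101.675
  Sum = 1215.1 ng/mL·hr
Tail: C_last/k_e = 196.5/0.164 = 1198.171
AUC_0→∞ (oral solution) = 1215.1 + 1198.171 = 2413.271 ng/mL·hr
F = (AUC_ev/D_ev)/(AUC_iv/D_iv) = (2413.271/40)/(764/10) = 60.331775/76.4 = 0.7897

F = 0.790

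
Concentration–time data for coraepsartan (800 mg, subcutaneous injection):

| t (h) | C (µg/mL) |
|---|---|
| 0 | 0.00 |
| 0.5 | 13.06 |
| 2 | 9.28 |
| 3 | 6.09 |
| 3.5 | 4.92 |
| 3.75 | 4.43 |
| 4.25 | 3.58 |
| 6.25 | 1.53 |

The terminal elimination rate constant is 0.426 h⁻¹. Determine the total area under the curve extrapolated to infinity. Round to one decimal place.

Trapezoidal AUC_0→6.25:
  [0→0.5]: (0.00+13.06)/2 × 0.5 = 3.265
  [0.5→2]: (13.06+9.28)/2 × 1.5 = 16.755
  [2→3]: (9.28+6.09)/2 × 1 = 7.685
  [3→3.5]: (6.09+4.92)/2 × 0.5 = 2.7525
  [3.5→3.75]: (4.92+4.43)/2 × 0.25 = 1.16875
  [3.75→4.25]: (4.43+3.58)/2 × 0.5 = 2.0025
  [4.25→6.25]: (3.58+1.53)/2 × 2 = 5.11
  Sum = 38.73875 µg/mL·h
Extrapolated tail: C_last / k_e = 1.53 / 0.426 = 3.592
AUC_0→∞ = 38.73875 + 3.592 = 42.33075 µg/mL·h

AUC = 42.3 µg/mL·h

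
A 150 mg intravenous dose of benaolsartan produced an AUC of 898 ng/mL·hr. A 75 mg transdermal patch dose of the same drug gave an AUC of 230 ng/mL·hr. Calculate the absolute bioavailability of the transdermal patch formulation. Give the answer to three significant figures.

F = 0.512

F = (AUC_ev / D_ev) / (AUC_iv / D_iv)
  = (230/75) / (898/150)
  = 3.06667 / 5.98667 = 0.5122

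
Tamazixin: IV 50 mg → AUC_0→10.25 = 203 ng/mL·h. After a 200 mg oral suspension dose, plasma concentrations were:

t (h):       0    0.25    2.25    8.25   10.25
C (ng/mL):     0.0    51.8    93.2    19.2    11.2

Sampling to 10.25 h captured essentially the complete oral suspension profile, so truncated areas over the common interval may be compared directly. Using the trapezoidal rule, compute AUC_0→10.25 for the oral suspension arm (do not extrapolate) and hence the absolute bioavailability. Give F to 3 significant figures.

F = 0.639

Trapezoidal AUC_0→10.25 (oral suspension):
  [0→0.25]: (0.0+51.8)/2 × 0.25 = 6.475
  [0.25→2.25]: (51.8+93.2)/2 × 2 = 145.0
  [2.25→8.25]: (93.2+19.2)/2 × 6 = 337.2
  [8.25→10.25]: (19.2+11.2)/2 × 2 = 30.4
  Sum = 519.075 ng/mL·h
F = (AUC_ev/D_ev)/(AUC_iv/D_iv) = (519.075/200)/(203/50) = 2.595375/4.06 = 0.6393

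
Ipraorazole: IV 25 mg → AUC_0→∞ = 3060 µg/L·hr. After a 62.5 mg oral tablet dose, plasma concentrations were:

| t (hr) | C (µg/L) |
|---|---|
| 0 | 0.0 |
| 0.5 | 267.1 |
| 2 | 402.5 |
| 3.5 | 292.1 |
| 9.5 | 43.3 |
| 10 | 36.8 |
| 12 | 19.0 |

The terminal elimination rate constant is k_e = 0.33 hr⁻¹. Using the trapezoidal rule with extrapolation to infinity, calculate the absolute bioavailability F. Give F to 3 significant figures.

F = 0.291

Trapezoidal AUC_0→12 (oral tablet):
  [0→0.5]: (0.0+267.1)/2 × 0.5 = 66.775
  [0.5→2]: (267.1+402.5)/2 × 1.5 = 502.2
  [2→3.5]: (402.5+292.1)/2 × 1.5 = 520.95
  [3.5→9.5]: (292.1+43.3)/2 × 6 = 1006.2
  [9.5→10]: (43.3+36.8)/2 × 0.5 = 20.025
  [10→12]: (36.8+19.0)/2 × 2 = 55.8
  Sum = 2171.95 µg/L·hr
Tail: C_last/k_e = 19.0/0.33 = 57.576
AUC_0→∞ (oral tablet) = 2171.95 + 57.576 = 2229.526 µg/L·hr
F = (AUC_ev/D_ev)/(AUC_iv/D_iv) = (2229.526/62.5)/(3060/25) = 35.672416/122.4 = 0.2914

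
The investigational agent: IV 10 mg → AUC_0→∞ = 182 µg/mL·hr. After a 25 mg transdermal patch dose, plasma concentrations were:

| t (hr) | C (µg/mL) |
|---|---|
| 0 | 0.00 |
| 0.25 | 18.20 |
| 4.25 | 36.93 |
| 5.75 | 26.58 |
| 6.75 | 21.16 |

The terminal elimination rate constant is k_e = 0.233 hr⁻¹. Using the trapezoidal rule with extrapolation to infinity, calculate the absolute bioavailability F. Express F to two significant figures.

Trapezoidal AUC_0→6.75 (transdermal patch):
  [0→0.25]: (0.00+18.20)/2 × 0.25 = 2.275
  [0.25→4.25]: (18.20+36.93)/2 × 4 = 110.26
  [4.25→5.75]: (36.93+26.58)/2 × 1.5 = 47.6325
  [5.75→6.75]: (26.58+21.16)/2 × 1 = 23.87
  Sum = 184.0375 µg/mL·hr
Tail: C_last/k_e = 21.16/0.233 = 90.815
AUC_0→∞ (transdermal patch) = 184.0375 + 90.815 = 274.8525 µg/mL·hr
F = (AUC_ev/D_ev)/(AUC_iv/D_iv) = (274.8525/25)/(182/10) = 10.9941/18.2 = 0.6041

F = 0.60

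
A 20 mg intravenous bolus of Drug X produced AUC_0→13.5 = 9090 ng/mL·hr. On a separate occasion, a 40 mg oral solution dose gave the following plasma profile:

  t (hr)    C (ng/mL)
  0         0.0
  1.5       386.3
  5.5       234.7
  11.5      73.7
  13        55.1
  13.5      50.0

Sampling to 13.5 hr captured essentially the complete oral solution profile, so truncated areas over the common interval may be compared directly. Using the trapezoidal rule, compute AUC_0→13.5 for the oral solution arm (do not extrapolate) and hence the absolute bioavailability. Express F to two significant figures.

F = 0.14

Trapezoidal AUC_0→13.5 (oral solution):
  [0→1.5]: (0.0+386.3)/2 × 1.5 = 289.725
  [1.5→5.5]: (386.3+234.7)/2 × 4 = 1242.0
  [5.5→11.5]: (234.7+73.7)/2 × 6 = 925.2
  [11.5→13]: (73.7+55.1)/2 × 1.5 = 96.6
  [13→13.5]: (55.1+50.0)/2 × 0.5 = 26.275
  Sum = 2579.8 ng/mL·hr
F = (AUC_ev/D_ev)/(AUC_iv/D_iv) = (2579.8/40)/(9090/20) = 64.495/454.5 = 0.1419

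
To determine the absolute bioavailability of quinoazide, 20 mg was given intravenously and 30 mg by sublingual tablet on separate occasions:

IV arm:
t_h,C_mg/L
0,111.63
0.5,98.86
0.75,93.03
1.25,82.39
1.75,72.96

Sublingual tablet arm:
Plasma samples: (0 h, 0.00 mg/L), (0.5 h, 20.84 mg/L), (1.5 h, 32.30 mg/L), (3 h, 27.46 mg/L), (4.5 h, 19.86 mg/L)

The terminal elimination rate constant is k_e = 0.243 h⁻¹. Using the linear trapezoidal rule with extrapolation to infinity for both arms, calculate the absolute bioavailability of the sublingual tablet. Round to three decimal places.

F = 0.281

Trapezoidal AUC_0→1.75 (IV):
  [0→0.5]: (111.63+98.86)/2 × 0.5 = 52.6225
  [0.5→0.75]: (98.86+93.03)/2 × 0.25 = 23.98625
  [0.75→1.25]: (93.03+82.39)/2 × 0.5 = 43.855
  [1.25→1.75]: (82.39+72.96)/2 × 0.5 = 38.8375
  Sum = 159.30125 mg/L·h
IV tail: 72.96/0.243 = 300.247; AUC_iv,0→∞ = 159.30125 + 300.247 = 459.54825 mg/L·h
Trapezoidal AUC_0→4.5 (sublingual tablet):
  [0→0.5]: (0.00+20.84)/2 × 0.5 = 5.21
  [0.5→1.5]: (20.84+32.30)/2 × 1 = 26.57
  [1.5→3]: (32.30+27.46)/2 × 1.5 = 44.82
  [3→4.5]: (27.46+19.86)/2 × 1.5 = 35.49
  Sum = 112.09 mg/L·h
sublingual tablet tail: 19.86/0.243 = 81.728; AUC_ev,0→∞ = 112.09 + 81.728 = 193.818 mg/L·h
F = (AUC_ev/D_ev)/(AUC_iv/D_iv) = (193.818/30)/(459.54825/20) = 6.4606/22.9774 = 0.2812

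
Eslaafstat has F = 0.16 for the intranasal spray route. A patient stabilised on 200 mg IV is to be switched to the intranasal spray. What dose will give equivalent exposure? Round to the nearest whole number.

D_intranasal = 1250 mg

For equal systemic exposure: F × D_ev = D_iv
D_ev = D_iv / F = 200 / 0.16 = 1250 mg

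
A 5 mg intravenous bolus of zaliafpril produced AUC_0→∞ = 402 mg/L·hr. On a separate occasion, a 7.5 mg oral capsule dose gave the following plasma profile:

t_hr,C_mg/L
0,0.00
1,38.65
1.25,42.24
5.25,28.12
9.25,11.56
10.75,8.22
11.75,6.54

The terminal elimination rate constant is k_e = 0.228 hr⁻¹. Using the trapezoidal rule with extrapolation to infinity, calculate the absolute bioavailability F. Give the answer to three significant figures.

Trapezoidal AUC_0→11.75 (oral capsule):
  [0→1]: (0.00+38.65)/2 × 1 = 19.325
  [1→1.25]: (38.65+42.24)/2 × 0.25 = 10.11125
  [1.25→5.25]: (42.24+28.12)/2 × 4 = 140.72
  [5.25→9.25]: (28.12+11.56)/2 × 4 = 79.36
  [9.25→10.75]: (11.56+8.22)/2 × 1.5 = 14.835
  [10.75→11.75]: (8.22+6.54)/2 × 1 = 7.38
  Sum = 271.73125 mg/L·hr
Tail: C_last/k_e = 6.54/0.228 = 28.684
AUC_0→∞ (oral capsule) = 271.73125 + 28.684 = 300.41525 mg/L·hr
F = (AUC_ev/D_ev)/(AUC_iv/D_iv) = (300.41525/7.5)/(402/5) = 40.0554/80.4 = 0.4982

F = 0.498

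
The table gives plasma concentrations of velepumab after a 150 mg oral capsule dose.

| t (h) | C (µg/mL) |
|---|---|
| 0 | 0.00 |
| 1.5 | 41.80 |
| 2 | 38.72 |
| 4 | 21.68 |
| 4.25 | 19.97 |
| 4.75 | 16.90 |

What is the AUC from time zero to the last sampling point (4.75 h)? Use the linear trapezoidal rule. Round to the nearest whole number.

AUC = 126 µg/mL·h

Trapezoidal AUC_0→4.75:
  [0→1.5]: (0.00+41.80)/2 × 1.5 = 31.35
  [1.5→2]: (41.80+38.72)/2 × 0.5 = 20.13
  [2→4]: (38.72+21.68)/2 × 2 = 60.4
  [4→4.25]: (21.68+19.97)/2 × 0.25 = 5.20625
  [4.25→4.75]: (19.97+16.90)/2 × 0.5 = 9.2175
  Sum = 126.30375 µg/mL·h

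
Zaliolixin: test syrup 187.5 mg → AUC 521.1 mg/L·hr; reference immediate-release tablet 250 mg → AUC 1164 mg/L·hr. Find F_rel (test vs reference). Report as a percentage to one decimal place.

F_rel = (AUC_test/D_test) / (AUC_ref/D_ref)
      = (521.1/187.5) / (1164/250)
      = 2.7792 / 4.656 = 0.5969 = 59.69%

F_rel = 59.7%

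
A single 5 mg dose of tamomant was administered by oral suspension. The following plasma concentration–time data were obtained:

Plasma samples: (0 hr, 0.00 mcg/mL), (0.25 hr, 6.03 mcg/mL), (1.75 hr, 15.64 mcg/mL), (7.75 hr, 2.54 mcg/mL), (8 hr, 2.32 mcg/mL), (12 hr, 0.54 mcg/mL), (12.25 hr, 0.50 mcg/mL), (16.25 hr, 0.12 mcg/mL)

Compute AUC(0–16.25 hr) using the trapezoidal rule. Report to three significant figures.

Trapezoidal AUC_0→16.25:
  [0→0.25]: (0.00+6.03)/2 × 0.25 = 0.75375
  [0.25→1.75]: (6.03+15.64)/2 × 1.5 = 16.2525
  [1.75→7.75]: (15.64+2.54)/2 × 6 = 54.54
  [7.75→8]: (2.54+2.32)/2 × 0.25 = 0.6075
  [8→12]: (2.32+0.54)/2 × 4 = 5.72
  [12→12.25]: (0.54+0.50)/2 × 0.25 = 0.13
  [12.25→16.25]: (0.50+0.12)/2 × 4 = 1.24
  Sum = 79.24375 mcg/mL·hr

AUC = 79.2 mcg/mL·hr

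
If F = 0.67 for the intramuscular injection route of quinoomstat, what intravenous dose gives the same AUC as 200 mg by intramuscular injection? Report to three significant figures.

Systemic exposure from an extravascular dose = F × D_ev, so the equivalent IV dose is F × D_ev.
D_iv = F × D_ev = 0.67 × 200 = 134 mg

D_iv = 134 mg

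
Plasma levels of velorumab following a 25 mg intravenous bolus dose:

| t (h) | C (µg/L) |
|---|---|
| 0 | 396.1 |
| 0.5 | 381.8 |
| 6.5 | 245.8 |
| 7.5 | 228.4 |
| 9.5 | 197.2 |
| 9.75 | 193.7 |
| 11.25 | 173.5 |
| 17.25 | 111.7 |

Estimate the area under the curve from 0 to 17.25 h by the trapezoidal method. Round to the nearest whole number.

AUC = 3920 µg/L·h

Trapezoidal AUC_0→17.25:
  [0→0.5]: (396.1+381.8)/2 × 0.5 = 194.475
  [0.5→6.5]: (381.8+245.8)/2 × 6 = 1882.8
  [6.5→7.5]: (245.8+228.4)/2 × 1 = 237.1
  [7.5→9.5]: (228.4+197.2)/2 × 2 = 425.6
  [9.5→9.75]: (197.2+193.7)/2 × 0.25 = 48.8625
  [9.75→11.25]: (193.7+173.5)/2 × 1.5 = 275.4
  [11.25→17.25]: (173.5+111.7)/2 × 6 = 855.6
  Sum = 3919.8375 µg/L·h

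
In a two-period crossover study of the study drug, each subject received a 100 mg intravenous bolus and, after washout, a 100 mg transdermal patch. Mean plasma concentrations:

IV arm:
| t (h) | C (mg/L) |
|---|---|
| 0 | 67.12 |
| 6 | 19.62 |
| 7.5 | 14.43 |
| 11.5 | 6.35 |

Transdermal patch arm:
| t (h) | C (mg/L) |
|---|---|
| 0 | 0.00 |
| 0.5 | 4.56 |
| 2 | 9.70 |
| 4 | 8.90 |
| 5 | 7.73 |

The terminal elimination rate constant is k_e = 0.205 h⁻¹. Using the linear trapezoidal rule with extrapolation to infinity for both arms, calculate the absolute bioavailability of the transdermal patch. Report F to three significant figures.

F = 0.213

Trapezoidal AUC_0→11.5 (IV):
  [0→6]: (67.12+19.62)/2 × 6 = 260.22
  [6→7.5]: (19.62+14.43)/2 × 1.5 = 25.5375
  [7.5→11.5]: (14.43+6.35)/2 × 4 = 41.56
  Sum = 327.3175 mg/L·h
IV tail: 6.35/0.205 = 30.976; AUC_iv,0→∞ = 327.3175 + 30.976 = 358.2935 mg/L·h
Trapezoidal AUC_0→5 (transdermal patch):
  [0→0.5]: (0.00+4.56)/2 × 0.5 = 1.14
  [0.5→2]: (4.56+9.70)/2 × 1.5 = 10.695
  [2→4]: (9.70+8.90)/2 × 2 = 18.6
  [4→5]: (8.90+7.73)/2 × 1 = 8.315
  Sum = 38.75 mg/L·h
transdermal patch tail: 7.73/0.205 = 37.707; AUC_ev,0→∞ = 38.75 + 37.707 = 76.457 mg/L·h
F = (AUC_ev/D_ev)/(AUC_iv/D_iv) = (76.457/100)/(358.2935/100) = 0.76457/3.582935 = 0.2134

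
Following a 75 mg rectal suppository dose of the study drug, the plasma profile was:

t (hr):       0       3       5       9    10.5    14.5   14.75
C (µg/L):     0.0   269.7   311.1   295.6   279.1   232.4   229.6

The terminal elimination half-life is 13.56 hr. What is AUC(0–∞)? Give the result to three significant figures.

AUC = 8200 µg/L·hr

Trapezoidal AUC_0→14.75:
  [0→3]: (0.0+269.7)/2 × 3 = 404.55
  [3→5]: (269.7+311.1)/2 × 2 = 580.8
  [5→9]: (311.1+295.6)/2 × 4 = 1213.4
  [9→10.5]: (295.6+279.1)/2 × 1.5 = 431.025
  [10.5→14.5]: (279.1+232.4)/2 × 4 = 1023.0
  [14.5→14.75]: (232.4+229.6)/2 × 0.25 = 57.75
  Sum = 3710.525 µg/L·hr
k_e = ln2 / t½ = 0.693147 / 13.56 = 0.0511 hr^-1
Extrapolated tail: C_last / k_e = 229.6 / 0.0511 = 4493.151
AUC_0→∞ = 3710.525 + 4493.151 = 8203.676 µg/L·hr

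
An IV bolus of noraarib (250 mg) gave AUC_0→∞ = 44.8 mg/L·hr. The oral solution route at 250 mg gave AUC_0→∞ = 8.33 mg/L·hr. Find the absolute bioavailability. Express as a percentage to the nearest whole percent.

F = (AUC_ev / D_ev) / (AUC_iv / D_iv)
  = (8.33/250) / (44.8/250)
  = 0.03332 / 0.1792 = 0.1859
  = 18.59%

F = 19%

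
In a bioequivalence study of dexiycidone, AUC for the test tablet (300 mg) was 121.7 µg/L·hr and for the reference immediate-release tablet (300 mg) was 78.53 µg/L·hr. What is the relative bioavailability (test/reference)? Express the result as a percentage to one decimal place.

F_rel = 155.0%

F_rel = (AUC_test/D_test) / (AUC_ref/D_ref)
      = (121.7/300) / (78.53/300)
      = 0.405667 / 0.261767 = 1.5497 = 154.97%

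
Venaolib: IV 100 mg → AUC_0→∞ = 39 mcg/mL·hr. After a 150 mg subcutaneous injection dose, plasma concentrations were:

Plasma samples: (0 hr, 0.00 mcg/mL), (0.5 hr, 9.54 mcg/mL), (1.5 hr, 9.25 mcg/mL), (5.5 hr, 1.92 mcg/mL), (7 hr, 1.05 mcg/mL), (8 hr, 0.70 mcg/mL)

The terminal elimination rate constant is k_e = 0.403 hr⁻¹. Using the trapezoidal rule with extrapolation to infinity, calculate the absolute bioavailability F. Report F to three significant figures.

F = 0.666

Trapezoidal AUC_0→8 (subcutaneous injection):
  [0→0.5]: (0.00+9.54)/2 × 0.5 = 2.385
  [0.5→1.5]: (9.54+9.25)/2 × 1 = 9.395
  [1.5→5.5]: (9.25+1.92)/2 × 4 = 22.34
  [5.5→7]: (1.92+1.05)/2 × 1.5 = 2.2275
  [7→8]: (1.05+0.70)/2 × 1 = 0.875
  Sum = 37.2225 mcg/mL·hr
Tail: C_last/k_e = 0.70/0.403 = 1.737
AUC_0→∞ (subcutaneous injection) = 37.2225 + 1.737 = 38.9595 mcg/mL·hr
F = (AUC_ev/D_ev)/(AUC_iv/D_iv) = (38.9595/150)/(39/100) = 0.25973/0.39 = 0.6660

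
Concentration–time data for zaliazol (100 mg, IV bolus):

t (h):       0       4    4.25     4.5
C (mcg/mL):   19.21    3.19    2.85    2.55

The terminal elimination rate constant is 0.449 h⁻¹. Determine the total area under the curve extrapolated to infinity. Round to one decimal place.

AUC = 51.9 mcg/mL·h

Trapezoidal AUC_0→4.5:
  [0→4]: (19.21+3.19)/2 × 4 = 44.8
  [4→4.25]: (3.19+2.85)/2 × 0.25 = 0.755
  [4.25→4.5]: (2.85+2.55)/2 × 0.25 = 0.675
  Sum = 46.23 mcg/mL·h
Extrapolated tail: C_last / k_e = 2.55 / 0.449 = 5.679
AUC_0→∞ = 46.23 + 5.679 = 51.909 mcg/mL·h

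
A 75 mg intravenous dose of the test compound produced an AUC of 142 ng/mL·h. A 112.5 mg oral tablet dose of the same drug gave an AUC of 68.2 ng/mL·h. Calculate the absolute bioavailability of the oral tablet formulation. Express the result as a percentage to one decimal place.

F = 32.0%

F = (AUC_ev / D_ev) / (AUC_iv / D_iv)
  = (68.2/112.5) / (142/75)
  = 0.606222 / 1.89333 = 0.3202
  = 32.02%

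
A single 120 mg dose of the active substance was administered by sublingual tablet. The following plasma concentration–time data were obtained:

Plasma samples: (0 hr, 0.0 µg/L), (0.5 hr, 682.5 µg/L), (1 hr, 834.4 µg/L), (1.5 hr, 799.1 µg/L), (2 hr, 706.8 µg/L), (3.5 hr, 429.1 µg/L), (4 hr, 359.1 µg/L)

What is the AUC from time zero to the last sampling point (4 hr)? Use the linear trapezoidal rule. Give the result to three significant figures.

Trapezoidal AUC_0→4:
  [0→0.5]: (0.0+682.5)/2 × 0.5 = 170.625
  [0.5→1]: (682.5+834.4)/2 × 0.5 = 379.225
  [1→1.5]: (834.4+799.1)/2 × 0.5 = 408.375
  [1.5→2]: (799.1+706.8)/2 × 0.5 = 376.475
  [2→3.5]: (706.8+429.1)/2 × 1.5 = 851.925
  [3.5→4]: (429.1+359.1)/2 × 0.5 = 197.05
  Sum = 2383.675 µg/L·hr

AUC = 2380 µg/L·hr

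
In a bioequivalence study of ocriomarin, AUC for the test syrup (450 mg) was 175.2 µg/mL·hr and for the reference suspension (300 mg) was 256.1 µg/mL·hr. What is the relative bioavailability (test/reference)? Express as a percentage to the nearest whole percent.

F_rel = 46%

F_rel = (AUC_test/D_test) / (AUC_ref/D_ref)
      = (175.2/450) / (256.1/300)
      = 0.389333 / 0.853667 = 0.4561 = 45.61%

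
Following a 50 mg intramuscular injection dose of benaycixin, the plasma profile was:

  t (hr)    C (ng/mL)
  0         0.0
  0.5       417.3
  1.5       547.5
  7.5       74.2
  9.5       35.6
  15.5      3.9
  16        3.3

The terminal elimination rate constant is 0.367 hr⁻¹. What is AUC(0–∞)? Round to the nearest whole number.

Trapezoidal AUC_0→16:
  [0→0.5]: (0.0+417.3)/2 × 0.5 = 104.325
  [0.5→1.5]: (417.3+547.5)/2 × 1 = 482.4
  [1.5→7.5]: (547.5+74.2)/2 × 6 = 1865.1
  [7.5→9.5]: (74.2+35.6)/2 × 2 = 109.8
  [9.5→15.5]: (35.6+3.9)/2 × 6 = 118.5
  [15.5→16]: (3.9+3.3)/2 × 0.5 = 1.8
  Sum = 2681.925 ng/mL·hr
Extrapolated tail: C_last / k_e = 3.3 / 0.367 = 8.992
AUC_0→∞ = 2681.925 + 8.992 = 2690.917 ng/mL·hr

AUC = 2691 ng/mL·hr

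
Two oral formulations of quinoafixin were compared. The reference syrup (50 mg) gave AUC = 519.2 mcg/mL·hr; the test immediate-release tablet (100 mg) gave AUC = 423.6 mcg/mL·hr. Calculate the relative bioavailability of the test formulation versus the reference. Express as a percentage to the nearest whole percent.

F_rel = (AUC_test/D_test) / (AUC_ref/D_ref)
      = (423.6/100) / (519.2/50)
      = 4.236 / 10.384 = 0.4079 = 40.79%

F_rel = 41%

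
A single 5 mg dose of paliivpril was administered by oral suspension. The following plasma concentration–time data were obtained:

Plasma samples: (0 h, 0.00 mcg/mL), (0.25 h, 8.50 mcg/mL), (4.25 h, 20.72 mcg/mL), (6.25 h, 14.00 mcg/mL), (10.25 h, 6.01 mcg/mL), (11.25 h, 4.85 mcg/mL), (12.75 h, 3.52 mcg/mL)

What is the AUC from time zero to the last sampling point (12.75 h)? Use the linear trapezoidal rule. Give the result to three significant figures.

AUC = 146 mcg/mL·h

Trapezoidal AUC_0→12.75:
  [0→0.25]: (0.00+8.50)/2 × 0.25 = 1.0625
  [0.25→4.25]: (8.50+20.72)/2 × 4 = 58.44
  [4.25→6.25]: (20.72+14.00)/2 × 2 = 34.72
  [6.25→10.25]: (14.00+6.01)/2 × 4 = 40.02
  [10.25→11.25]: (6.01+4.85)/2 × 1 = 5.43
  [11.25→12.75]: (4.85+3.52)/2 × 1.5 = 6.2775
  Sum = 145.95 mcg/mL·h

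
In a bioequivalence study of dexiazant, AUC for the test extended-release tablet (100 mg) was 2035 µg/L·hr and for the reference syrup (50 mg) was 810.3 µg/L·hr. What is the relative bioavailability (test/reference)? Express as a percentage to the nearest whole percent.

F_rel = 126%

F_rel = (AUC_test/D_test) / (AUC_ref/D_ref)
      = (2035/100) / (810.3/50)
      = 20.35 / 16.206 = 1.2557 = 125.57%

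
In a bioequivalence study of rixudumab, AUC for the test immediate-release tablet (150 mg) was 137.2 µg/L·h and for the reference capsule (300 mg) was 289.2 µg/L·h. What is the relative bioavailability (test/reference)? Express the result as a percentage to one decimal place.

F_rel = 94.9%

F_rel = (AUC_test/D_test) / (AUC_ref/D_ref)
      = (137.2/150) / (289.2/300)
      = 0.914667 / 0.964 = 0.9488 = 94.88%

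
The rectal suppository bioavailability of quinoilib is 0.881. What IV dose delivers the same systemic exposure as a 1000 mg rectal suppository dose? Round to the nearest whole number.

D_iv = 881 mg

Systemic exposure from an extravascular dose = F × D_ev, so the equivalent IV dose is F × D_ev.
D_iv = F × D_ev = 0.881 × 1000 = 881 mg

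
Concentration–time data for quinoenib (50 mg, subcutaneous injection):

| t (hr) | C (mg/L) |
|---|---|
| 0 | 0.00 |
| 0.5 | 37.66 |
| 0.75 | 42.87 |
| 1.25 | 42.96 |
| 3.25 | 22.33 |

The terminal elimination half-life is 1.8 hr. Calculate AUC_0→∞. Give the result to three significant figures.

AUC = 164 mg/L·hr

Trapezoidal AUC_0→3.25:
  [0→0.5]: (0.00+37.66)/2 × 0.5 = 9.415
  [0.5→0.75]: (37.66+42.87)/2 × 0.25 = 10.06625
  [0.75→1.25]: (42.87+42.96)/2 × 0.5 = 21.4575
  [1.25→3.25]: (42.96+22.33)/2 × 2 = 65.29
  Sum = 106.22875 mg/L·hr
k_e = ln2 / t½ = 0.693147 / 1.8 = 0.3851 hr^-1
Extrapolated tail: C_last / k_e = 22.33 / 0.3851 = 57.985
AUC_0→∞ = 106.22875 + 57.985 = 164.21375 mg/L·hr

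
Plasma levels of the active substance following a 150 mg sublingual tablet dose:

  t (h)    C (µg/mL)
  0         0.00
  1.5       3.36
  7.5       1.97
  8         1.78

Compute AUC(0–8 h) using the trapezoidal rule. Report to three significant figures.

AUC = 19.4 µg/mL·h

Trapezoidal AUC_0→8:
  [0→1.5]: (0.00+3.36)/2 × 1.5 = 2.52
  [1.5→7.5]: (3.36+1.97)/2 × 6 = 15.99
  [7.5→8]: (1.97+1.78)/2 × 0.5 = 0.9375
  Sum = 19.4475 µg/mL·h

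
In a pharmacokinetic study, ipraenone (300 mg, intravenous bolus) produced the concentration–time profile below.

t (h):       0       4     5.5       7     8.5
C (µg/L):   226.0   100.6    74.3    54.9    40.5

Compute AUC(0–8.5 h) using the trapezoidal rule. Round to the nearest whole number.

AUC = 953 µg/L·h

Trapezoidal AUC_0→8.5:
  [0→4]: (226.0+100.6)/2 × 4 = 653.2
  [4→5.5]: (100.6+74.3)/2 × 1.5 = 131.175
  [5.5→7]: (74.3+54.9)/2 × 1.5 = 96.9
  [7→8.5]: (54.9+40.5)/2 × 1.5 = 71.55
  Sum = 952.825 µg/L·h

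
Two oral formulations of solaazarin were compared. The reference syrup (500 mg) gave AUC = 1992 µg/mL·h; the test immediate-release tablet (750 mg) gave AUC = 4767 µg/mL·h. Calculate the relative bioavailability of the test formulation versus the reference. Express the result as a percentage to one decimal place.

F_rel = 159.5%

F_rel = (AUC_test/D_test) / (AUC_ref/D_ref)
      = (4767/750) / (1992/500)
      = 6.356 / 3.984 = 1.5954 = 159.54%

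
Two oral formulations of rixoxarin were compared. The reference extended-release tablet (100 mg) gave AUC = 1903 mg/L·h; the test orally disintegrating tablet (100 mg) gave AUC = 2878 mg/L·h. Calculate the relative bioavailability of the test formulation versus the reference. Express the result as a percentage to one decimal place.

F_rel = 151.2%

F_rel = (AUC_test/D_test) / (AUC_ref/D_ref)
      = (2878/100) / (1903/100)
      = 28.78 / 19.03 = 1.5123 = 151.23%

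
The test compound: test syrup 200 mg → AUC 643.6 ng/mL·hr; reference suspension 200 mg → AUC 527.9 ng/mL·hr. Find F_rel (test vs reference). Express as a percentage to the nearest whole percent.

F_rel = (AUC_test/D_test) / (AUC_ref/D_ref)
      = (643.6/200) / (527.9/200)
      = 3.218 / 2.6395 = 1.2192 = 121.92%

F_rel = 122%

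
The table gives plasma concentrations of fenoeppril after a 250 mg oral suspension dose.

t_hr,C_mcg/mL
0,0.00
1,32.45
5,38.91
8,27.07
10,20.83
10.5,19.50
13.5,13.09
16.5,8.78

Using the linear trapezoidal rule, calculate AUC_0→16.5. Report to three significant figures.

Trapezoidal AUC_0→16.5:
  [0→1]: (0.00+32.45)/2 × 1 = 16.225
  [1→5]: (32.45+38.91)/2 × 4 = 142.72
  [5→8]: (38.91+27.07)/2 × 3 = 98.97
  [8→10]: (27.07+20.83)/2 × 2 = 47.9
  [10→10.5]: (20.83+19.50)/2 × 0.5 = 10.0825
  [10.5→13.5]: (19.50+13.09)/2 × 3 = 48.885
  [13.5→16.5]: (13.09+8.78)/2 × 3 = 32.805
  Sum = 397.5875 mcg/mL·hr

AUC = 398 mcg/mL·hr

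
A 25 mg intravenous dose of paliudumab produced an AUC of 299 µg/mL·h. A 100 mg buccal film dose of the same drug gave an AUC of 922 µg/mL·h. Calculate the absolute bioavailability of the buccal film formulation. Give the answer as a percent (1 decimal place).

F = 77.1%

F = (AUC_ev / D_ev) / (AUC_iv / D_iv)
  = (922/100) / (299/25)
  = 9.22 / 11.96 = 0.7709
  = 77.09%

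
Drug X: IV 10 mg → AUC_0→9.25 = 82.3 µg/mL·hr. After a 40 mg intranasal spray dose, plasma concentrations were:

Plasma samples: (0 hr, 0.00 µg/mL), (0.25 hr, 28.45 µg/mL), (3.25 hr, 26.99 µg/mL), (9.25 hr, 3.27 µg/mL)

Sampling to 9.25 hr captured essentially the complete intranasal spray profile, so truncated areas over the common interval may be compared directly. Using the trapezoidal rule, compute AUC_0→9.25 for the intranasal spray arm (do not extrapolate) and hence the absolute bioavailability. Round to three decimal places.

F = 0.539

Trapezoidal AUC_0→9.25 (intranasal spray):
  [0→0.25]: (0.00+28.45)/2 × 0.25 = 3.55625
  [0.25→3.25]: (28.45+26.99)/2 × 3 = 83.16
  [3.25→9.25]: (26.99+3.27)/2 × 6 = 90.78
  Sum = 177.49625 µg/mL·hr
F = (AUC_ev/D_ev)/(AUC_iv/D_iv) = (177.49625/40)/(82.3/10) = 4.43741/8.23 = 0.5392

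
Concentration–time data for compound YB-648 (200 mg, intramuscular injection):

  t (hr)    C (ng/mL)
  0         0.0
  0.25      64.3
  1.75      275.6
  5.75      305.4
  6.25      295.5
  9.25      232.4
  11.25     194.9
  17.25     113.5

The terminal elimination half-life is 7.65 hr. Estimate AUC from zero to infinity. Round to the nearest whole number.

Trapezoidal AUC_0→17.25:
  [0→0.25]: (0.0+64.3)/2 × 0.25 = 8.0375
  [0.25→1.75]: (64.3+275.6)/2 × 1.5 = 254.925
  [1.75→5.75]: (275.6+305.4)/2 × 4 = 1162.0
  [5.75→6.25]: (305.4+295.5)/2 × 0.5 = 150.225
  [6.25→9.25]: (295.5+232.4)/2 × 3 = 791.85
  [9.25→11.25]: (232.4+194.9)/2 × 2 = 427.3
  [11.25→17.25]: (194.9+113.5)/2 × 6 = 925.2
  Sum = 3719.5375 ng/mL·hr
k_e = ln2 / t½ = 0.693147 / 7.65 = 0.0906 hr^-1
Extrapolated tail: C_last / k_e = 113.5 / 0.0906 = 1252.759
AUC_0→∞ = 3719.5375 + 1252.759 = 4972.2965 ng/mL·hr

AUC = 4972 ng/mL·hr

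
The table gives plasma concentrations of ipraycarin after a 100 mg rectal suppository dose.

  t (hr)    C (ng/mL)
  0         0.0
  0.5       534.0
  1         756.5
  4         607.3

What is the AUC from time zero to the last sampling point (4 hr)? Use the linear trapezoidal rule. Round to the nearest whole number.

AUC = 2502 ng/mL·hr

Trapezoidal AUC_0→4:
  [0→0.5]: (0.0+534.0)/2 × 0.5 = 133.5
  [0.5→1]: (534.0+756.5)/2 × 0.5 = 322.625
  [1→4]: (756.5+607.3)/2 × 3 = 2045.7
  Sum = 2501.825 ng/mL·hr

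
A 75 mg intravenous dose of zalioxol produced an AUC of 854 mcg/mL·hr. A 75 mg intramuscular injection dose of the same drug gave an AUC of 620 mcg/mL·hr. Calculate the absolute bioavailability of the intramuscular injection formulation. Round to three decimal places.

F = 0.726

F = (AUC_ev / D_ev) / (AUC_iv / D_iv)
  = (620/75) / (854/75)
  = 8.26667 / 11.3867 = 0.7260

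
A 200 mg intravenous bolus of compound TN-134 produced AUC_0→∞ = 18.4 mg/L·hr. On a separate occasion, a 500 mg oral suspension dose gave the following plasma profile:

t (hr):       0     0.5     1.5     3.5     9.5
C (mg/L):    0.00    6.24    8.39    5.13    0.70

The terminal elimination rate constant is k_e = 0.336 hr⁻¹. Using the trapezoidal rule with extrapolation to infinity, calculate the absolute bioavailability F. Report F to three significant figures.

F = 0.912

Trapezoidal AUC_0→9.5 (oral suspension):
  [0→0.5]: (0.00+6.24)/2 × 0.5 = 1.56
  [0.5→1.5]: (6.24+8.39)/2 × 1 = 7.315
  [1.5→3.5]: (8.39+5.13)/2 × 2 = 13.52
  [3.5→9.5]: (5.13+0.70)/2 × 6 = 17.49
  Sum = 39.885 mg/L·hr
Tail: C_last/k_e = 0.70/0.336 = 2.083
AUC_0→∞ (oral suspension) = 39.885 + 2.083 = 41.968 mg/L·hr
F = (AUC_ev/D_ev)/(AUC_iv/D_iv) = (41.968/500)/(18.4/200) = 0.083936/0.092 = 0.9123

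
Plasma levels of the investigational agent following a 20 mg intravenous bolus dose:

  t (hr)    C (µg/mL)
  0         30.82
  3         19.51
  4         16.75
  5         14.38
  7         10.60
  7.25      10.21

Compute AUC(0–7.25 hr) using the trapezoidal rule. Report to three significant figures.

AUC = 137 µg/mL·hr

Trapezoidal AUC_0→7.25:
  [0→3]: (30.82+19.51)/2 × 3 = 75.495
  [3→4]: (19.51+16.75)/2 × 1 = 18.13
  [4→5]: (16.75+14.38)/2 × 1 = 15.565
  [5→7]: (14.38+10.60)/2 × 2 = 24.98
  [7→7.25]: (10.60+10.21)/2 × 0.25 = 2.60125
  Sum = 136.77125 µg/mL·hr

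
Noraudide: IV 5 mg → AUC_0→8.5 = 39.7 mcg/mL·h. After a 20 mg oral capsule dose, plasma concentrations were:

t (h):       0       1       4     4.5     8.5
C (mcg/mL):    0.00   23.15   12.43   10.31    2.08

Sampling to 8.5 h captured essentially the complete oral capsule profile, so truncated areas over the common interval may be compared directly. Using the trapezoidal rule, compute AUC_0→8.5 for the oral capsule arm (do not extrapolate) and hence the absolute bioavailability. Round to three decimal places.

F = 0.601

Trapezoidal AUC_0→8.5 (oral capsule):
  [0→1]: (0.00+23.15)/2 × 1 = 11.575
  [1→4]: (23.15+12.43)/2 × 3 = 53.37
  [4→4.5]: (12.43+10.31)/2 × 0.5 = 5.685
  [4.5→8.5]: (10.31+2.08)/2 × 4 = 24.78
  Sum = 95.41 mcg/mL·h
F = (AUC_ev/D_ev)/(AUC_iv/D_iv) = (95.41/20)/(39.7/5) = 4.7705/7.94 = 0.6008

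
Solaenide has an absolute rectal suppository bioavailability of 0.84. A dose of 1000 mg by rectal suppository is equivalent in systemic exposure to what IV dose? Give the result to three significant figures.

D_iv = 840 mg

Systemic exposure from an extravascular dose = F × D_ev, so the equivalent IV dose is F × D_ev.
D_iv = F × D_ev = 0.84 × 1000 = 840 mg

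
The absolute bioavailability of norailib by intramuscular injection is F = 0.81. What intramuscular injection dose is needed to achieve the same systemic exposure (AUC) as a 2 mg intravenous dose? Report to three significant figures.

D_intramuscular = 2.47 mg

For equal systemic exposure: F × D_ev = D_iv
D_ev = D_iv / F = 2 / 0.81 = 2.46914 mg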